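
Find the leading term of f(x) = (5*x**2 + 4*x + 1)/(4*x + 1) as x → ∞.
5*x/4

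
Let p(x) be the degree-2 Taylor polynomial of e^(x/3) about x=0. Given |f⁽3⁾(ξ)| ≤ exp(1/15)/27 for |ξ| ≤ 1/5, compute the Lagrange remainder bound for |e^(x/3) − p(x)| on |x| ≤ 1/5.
exp(1/15)/20250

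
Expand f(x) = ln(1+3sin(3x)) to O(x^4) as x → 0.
9*x - 81*x**2/2 + 459*x**3/2 + O(x**4)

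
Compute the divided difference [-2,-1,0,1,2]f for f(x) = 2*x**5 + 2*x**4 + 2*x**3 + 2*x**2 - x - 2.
2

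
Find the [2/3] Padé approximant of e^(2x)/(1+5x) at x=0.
(106*x**2/305 + 309*x/305 + 1)/(1468*x**3/915 - 1407*x**2/305 + 1224*x/305 + 1)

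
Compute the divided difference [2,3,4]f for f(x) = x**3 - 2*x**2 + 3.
7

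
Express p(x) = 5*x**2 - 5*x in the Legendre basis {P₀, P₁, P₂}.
(5/3)P₀ + (-5)P₁ + (10/3)P₂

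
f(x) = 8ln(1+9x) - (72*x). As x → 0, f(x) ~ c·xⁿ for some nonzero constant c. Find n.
2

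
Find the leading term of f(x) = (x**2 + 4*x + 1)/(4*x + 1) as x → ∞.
x/4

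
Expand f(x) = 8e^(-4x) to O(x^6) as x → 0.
8 - 32*x + 64*x**2 - 256*x**3/3 + 256*x**4/3 - 1024*x**5/15 + O(x**6)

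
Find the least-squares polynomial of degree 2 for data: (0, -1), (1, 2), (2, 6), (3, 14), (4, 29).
-2/5 + (-4/5)x + (2)x²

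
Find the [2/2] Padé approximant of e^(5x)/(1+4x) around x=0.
(2425*x**2/492 + 265*x/82 + 1)/(-2855*x**2/492 + 183*x/82 + 1)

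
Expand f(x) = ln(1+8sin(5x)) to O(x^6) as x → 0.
40*x - 800*x**2 + 63500*x**3/3 - 1900000*x**4/3 + 60640625*x**5/3 + O(x**6)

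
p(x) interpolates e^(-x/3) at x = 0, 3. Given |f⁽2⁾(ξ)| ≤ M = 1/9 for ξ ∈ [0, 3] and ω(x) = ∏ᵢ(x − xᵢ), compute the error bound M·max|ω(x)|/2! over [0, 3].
1/8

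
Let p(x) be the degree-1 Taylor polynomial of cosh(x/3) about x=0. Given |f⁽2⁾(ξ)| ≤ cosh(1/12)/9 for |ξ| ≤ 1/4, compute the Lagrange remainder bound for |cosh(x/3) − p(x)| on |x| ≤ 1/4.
cosh(1/12)/288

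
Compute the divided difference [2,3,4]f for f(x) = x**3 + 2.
9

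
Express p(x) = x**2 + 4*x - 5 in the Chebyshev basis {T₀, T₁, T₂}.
(-9/2)T₀ + (4)T₁ + (1/2)T₂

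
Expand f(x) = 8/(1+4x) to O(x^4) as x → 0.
8 - 32*x + 128*x**2 - 512*x**3 + O(x**4)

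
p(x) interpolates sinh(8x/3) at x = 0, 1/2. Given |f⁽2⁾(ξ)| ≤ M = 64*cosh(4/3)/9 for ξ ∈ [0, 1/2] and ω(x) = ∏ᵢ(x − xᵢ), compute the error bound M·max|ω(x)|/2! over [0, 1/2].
2*cosh(4/3)/9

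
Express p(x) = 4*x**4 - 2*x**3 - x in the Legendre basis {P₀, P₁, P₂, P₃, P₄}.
(4/5)P₀ + (-11/5)P₁ + (16/7)P₂ + (-4/5)P₃ + (32/35)P₄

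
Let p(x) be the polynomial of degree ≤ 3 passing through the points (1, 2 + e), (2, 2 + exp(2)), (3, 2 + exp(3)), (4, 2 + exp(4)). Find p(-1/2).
-35*exp(4)/16 - 189*exp(2)/16 + 2 + 105*e/16 + 135*exp(3)/16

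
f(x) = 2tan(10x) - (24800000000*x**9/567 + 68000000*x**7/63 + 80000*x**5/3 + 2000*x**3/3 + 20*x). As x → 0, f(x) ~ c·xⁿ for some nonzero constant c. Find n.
11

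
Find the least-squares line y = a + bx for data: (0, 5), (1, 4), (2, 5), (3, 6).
a = 22/5, b = 2/5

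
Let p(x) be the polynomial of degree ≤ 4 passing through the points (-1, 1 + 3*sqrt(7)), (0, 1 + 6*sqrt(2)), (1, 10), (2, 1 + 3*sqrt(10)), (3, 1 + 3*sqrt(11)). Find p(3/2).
-15*sqrt(2)/16 - 15*sqrt(11)/128 + 9*sqrt(7)/128 + 45*sqrt(10)/32 + 469/64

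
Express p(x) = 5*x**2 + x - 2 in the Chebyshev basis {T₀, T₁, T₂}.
(1/2)T₀ + T₁ + (5/2)T₂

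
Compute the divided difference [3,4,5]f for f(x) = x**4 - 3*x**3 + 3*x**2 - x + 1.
64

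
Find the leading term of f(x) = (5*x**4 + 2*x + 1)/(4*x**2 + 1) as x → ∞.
5*x**2/4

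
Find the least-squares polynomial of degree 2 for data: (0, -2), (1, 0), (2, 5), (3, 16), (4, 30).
-67/35 + (-4/7)x + (15/7)x²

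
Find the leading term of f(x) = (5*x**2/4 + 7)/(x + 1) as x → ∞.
5*x/4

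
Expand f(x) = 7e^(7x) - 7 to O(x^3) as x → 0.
49*x + 343*x**2/2 + O(x**3)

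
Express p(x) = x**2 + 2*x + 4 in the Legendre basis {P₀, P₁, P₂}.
(13/3)P₀ + (2)P₁ + (2/3)P₂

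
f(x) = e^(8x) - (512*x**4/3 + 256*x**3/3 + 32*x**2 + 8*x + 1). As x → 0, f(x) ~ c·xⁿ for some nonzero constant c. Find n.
5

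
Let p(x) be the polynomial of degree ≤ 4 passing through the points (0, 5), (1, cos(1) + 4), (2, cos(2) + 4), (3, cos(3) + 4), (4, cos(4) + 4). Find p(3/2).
45*cos(2)/64 + 3*cos(4)/128 - 5*cos(3)/32 + 15*cos(1)/32 + 507/128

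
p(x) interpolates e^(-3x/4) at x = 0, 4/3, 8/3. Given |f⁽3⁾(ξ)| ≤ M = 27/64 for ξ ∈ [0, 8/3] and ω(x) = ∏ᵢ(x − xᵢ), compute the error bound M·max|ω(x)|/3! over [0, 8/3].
sqrt(3)/27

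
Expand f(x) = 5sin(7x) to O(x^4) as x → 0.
35*x - 1715*x**3/6 + O(x**4)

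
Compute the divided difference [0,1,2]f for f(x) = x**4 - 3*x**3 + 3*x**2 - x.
1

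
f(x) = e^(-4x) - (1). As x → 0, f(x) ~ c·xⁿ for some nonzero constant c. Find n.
1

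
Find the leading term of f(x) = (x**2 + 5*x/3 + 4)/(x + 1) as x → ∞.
x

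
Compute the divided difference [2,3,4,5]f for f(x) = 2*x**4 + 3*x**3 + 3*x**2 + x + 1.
31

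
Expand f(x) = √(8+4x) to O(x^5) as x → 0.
2*sqrt(2) + sqrt(2)*x/2 - sqrt(2)*x**2/16 + sqrt(2)*x**3/64 - 5*sqrt(2)*x**4/1024 + O(x**5)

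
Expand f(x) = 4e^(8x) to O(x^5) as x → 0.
4 + 32*x + 128*x**2 + 1024*x**3/3 + 2048*x**4/3 + O(x**5)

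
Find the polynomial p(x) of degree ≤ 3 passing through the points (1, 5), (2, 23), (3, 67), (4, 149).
2*x**3 + x**2 + x + 1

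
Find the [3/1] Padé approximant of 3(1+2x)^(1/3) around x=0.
(-8*x**3/27 + 4*x**2/3 + 6*x + 3)/(4*x/3 + 1)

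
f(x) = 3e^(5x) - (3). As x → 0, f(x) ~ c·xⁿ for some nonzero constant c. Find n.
1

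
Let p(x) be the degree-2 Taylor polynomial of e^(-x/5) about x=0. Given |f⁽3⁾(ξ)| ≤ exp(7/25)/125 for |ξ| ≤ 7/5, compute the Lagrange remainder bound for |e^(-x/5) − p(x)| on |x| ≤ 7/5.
343*exp(7/25)/93750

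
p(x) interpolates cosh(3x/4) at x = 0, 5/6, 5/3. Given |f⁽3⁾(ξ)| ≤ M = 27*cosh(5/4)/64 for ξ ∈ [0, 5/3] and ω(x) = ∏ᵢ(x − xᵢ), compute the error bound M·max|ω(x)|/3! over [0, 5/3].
125*sqrt(3)*cosh(5/4)/13824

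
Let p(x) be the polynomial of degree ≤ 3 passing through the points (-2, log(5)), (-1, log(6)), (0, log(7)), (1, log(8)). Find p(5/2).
log(1761205026816*2**(1/8)*3**(7/16)*418701171875**(1/16)/1730160900125)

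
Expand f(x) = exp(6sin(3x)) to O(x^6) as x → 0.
1 + 18*x + 162*x**2 + 945*x**3 + 3888*x**4 + 227691*x**5/20 + O(x**6)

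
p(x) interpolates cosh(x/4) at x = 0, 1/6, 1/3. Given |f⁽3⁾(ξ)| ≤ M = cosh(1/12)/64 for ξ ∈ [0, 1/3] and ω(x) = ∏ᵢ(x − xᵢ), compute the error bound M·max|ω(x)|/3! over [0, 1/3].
sqrt(3)*cosh(1/12)/373248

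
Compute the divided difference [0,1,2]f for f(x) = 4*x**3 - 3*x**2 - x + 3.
9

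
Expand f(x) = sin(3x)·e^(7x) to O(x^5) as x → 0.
3*x + 21*x**2 + 69*x**3 + 140*x**4 + O(x**5)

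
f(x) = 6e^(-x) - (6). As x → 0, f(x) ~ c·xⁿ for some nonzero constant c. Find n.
1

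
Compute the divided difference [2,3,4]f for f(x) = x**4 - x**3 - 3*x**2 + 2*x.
43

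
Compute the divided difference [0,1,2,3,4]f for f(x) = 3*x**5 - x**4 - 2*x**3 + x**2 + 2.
29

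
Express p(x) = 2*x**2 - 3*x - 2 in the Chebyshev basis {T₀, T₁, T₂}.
-T₀ + (-3)T₁ + T₂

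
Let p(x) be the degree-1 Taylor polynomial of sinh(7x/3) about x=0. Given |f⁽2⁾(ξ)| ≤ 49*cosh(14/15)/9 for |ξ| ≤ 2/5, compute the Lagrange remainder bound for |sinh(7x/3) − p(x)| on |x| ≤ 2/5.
98*cosh(14/15)/225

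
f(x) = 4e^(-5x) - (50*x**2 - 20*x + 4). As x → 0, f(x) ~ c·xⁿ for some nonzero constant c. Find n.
3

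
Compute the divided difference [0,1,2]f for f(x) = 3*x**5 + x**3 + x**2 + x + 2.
49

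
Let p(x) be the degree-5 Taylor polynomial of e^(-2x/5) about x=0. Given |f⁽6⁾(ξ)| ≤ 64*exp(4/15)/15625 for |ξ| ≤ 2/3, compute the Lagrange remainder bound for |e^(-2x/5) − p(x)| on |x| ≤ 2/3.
256*exp(4/15)/512578125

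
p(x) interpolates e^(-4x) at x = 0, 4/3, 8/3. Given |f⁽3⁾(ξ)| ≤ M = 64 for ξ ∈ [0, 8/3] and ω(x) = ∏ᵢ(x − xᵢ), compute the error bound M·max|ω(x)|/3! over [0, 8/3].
4096*sqrt(3)/729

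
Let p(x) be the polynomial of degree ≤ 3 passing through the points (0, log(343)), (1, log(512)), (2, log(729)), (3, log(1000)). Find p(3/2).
log(432*3456**(1/8)*35**(13/16)/35)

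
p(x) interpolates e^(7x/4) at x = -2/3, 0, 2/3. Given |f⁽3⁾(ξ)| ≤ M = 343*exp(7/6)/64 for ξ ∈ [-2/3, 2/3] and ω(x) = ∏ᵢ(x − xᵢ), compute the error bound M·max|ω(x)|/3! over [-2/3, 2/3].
343*sqrt(3)*exp(7/6)/5832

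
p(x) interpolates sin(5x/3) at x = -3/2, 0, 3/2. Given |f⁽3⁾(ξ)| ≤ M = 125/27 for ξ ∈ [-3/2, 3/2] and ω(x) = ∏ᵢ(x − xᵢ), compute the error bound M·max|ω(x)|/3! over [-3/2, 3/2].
125*sqrt(3)/216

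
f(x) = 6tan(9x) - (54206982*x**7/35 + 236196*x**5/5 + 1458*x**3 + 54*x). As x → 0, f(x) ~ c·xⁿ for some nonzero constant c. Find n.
9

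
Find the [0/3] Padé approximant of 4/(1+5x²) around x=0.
4/(5*x**2 + 1)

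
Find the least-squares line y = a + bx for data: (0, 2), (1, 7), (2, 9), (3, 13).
a = 5/2, b = 7/2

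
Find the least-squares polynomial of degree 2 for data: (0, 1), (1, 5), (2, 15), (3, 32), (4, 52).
27/35 + (123/70)x + (39/14)x²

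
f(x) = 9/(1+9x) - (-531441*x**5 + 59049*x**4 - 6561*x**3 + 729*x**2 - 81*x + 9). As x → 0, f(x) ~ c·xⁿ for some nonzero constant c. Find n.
6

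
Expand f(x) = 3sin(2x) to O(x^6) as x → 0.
6*x - 4*x**3 + 4*x**5/5 + O(x**6)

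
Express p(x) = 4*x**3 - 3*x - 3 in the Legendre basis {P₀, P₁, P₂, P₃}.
(-3)P₀ + (-3/5)P₁ + (8/5)P₃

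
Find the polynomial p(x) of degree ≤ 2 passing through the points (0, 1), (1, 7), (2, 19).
3*x**2 + 3*x + 1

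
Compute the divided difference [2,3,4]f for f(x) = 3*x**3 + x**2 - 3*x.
28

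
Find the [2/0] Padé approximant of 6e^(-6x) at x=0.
108*x**2 - 36*x + 6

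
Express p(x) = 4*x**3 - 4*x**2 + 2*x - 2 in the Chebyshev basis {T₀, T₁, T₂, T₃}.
(-4)T₀ + (5)T₁ + (-2)T₂ + T₃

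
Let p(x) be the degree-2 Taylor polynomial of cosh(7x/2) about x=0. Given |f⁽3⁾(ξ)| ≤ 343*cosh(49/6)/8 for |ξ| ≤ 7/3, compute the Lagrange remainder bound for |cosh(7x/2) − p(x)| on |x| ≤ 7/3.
117649*cosh(49/6)/1296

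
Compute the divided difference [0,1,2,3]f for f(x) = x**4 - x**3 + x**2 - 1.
5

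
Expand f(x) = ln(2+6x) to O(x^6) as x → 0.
log(2) + 3*x - 9*x**2/2 + 9*x**3 - 81*x**4/4 + 243*x**5/5 + O(x**6)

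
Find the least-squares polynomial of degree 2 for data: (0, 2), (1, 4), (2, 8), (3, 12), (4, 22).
16/7 + (8/35)x + (8/7)x²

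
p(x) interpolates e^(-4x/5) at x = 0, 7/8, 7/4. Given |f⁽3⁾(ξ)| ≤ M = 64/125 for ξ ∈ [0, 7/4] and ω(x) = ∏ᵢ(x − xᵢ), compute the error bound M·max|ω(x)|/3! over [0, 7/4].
343*sqrt(3)/27000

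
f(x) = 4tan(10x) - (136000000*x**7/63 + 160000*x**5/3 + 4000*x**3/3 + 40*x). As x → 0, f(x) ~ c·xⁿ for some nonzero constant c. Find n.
9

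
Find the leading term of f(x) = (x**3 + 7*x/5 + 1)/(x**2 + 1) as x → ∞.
x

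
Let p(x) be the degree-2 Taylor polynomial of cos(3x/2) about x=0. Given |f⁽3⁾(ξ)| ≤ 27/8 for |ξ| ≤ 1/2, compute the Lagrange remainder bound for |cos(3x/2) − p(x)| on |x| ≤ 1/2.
9/128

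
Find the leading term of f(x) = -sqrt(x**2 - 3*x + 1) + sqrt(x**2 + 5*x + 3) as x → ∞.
4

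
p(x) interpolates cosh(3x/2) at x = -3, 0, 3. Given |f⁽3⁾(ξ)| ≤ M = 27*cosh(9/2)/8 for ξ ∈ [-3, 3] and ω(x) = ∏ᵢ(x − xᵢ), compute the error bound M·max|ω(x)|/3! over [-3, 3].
27*sqrt(3)*cosh(9/2)/8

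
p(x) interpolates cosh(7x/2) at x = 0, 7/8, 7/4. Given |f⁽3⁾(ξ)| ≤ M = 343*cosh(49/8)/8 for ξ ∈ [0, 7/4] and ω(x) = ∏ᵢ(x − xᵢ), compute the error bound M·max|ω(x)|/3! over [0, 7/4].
117649*sqrt(3)*cosh(49/8)/110592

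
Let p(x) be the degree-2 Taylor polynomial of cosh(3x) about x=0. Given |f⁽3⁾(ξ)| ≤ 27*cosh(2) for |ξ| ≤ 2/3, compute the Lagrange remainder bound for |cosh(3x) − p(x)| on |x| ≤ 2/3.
4*cosh(2)/3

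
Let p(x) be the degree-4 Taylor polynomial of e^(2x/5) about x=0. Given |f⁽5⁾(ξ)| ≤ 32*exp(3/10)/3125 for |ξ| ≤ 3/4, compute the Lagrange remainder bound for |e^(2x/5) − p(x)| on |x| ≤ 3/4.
81*exp(3/10)/4000000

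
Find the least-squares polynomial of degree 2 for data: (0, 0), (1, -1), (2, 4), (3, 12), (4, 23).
-12/35 + (-127/70)x + (27/14)x²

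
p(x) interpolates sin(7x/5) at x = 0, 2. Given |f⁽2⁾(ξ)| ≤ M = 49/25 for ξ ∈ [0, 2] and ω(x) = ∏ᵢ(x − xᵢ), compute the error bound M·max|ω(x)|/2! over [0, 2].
49/50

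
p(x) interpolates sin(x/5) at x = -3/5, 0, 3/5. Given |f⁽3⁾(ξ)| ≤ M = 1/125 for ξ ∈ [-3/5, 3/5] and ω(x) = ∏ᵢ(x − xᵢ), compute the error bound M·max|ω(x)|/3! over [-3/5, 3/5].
sqrt(3)/15625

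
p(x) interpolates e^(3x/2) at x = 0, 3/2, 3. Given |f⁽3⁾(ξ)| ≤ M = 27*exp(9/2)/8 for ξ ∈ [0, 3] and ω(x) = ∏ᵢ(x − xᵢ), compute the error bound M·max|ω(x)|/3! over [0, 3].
27*sqrt(3)*exp(9/2)/64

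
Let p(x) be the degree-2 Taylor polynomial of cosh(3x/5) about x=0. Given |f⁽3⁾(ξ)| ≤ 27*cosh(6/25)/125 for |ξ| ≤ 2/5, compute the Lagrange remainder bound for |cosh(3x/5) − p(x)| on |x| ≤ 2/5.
36*cosh(6/25)/15625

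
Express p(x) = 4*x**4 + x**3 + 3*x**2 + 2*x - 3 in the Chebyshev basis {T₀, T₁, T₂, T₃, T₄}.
(11/4)T₁ + (7/2)T₂ + (1/4)T₃ + (1/2)T₄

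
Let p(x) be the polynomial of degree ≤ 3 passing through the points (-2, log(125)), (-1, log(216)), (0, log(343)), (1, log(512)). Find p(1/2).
log(98*2**(7/8)*36333378902625**(1/16)/3)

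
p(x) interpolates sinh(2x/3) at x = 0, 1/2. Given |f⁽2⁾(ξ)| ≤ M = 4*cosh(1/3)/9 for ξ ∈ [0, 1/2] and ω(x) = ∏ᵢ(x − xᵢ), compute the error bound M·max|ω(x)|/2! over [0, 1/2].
cosh(1/3)/72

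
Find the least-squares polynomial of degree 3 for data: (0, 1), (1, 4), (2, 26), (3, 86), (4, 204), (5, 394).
145/126 + (-1165/756)x + (62/63)x² + (325/108)x³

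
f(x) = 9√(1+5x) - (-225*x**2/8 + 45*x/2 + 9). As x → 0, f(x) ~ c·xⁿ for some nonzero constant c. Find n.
3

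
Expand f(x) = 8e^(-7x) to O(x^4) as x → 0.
8 - 56*x + 196*x**2 - 1372*x**3/3 + O(x**4)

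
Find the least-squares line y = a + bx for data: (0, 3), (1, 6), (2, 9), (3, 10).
a = 17/5, b = 12/5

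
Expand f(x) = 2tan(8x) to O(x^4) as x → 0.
16*x + 1024*x**3/3 + O(x**4)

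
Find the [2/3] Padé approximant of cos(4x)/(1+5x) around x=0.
(1 - 20*x**2/3)/(20*x**3/3 + 4*x**2/3 + 5*x + 1)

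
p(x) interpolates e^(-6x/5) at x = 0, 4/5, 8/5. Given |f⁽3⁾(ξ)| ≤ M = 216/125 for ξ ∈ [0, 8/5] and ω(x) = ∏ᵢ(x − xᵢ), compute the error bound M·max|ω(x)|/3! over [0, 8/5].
512*sqrt(3)/15625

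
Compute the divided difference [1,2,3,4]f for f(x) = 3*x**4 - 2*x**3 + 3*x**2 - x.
28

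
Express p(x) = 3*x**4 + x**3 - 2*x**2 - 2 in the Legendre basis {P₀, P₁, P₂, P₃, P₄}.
(-31/15)P₀ + (3/5)P₁ + (8/21)P₂ + (2/5)P₃ + (24/35)P₄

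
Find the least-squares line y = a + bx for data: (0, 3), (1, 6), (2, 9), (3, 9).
a = 18/5, b = 21/10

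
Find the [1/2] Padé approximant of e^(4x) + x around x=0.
(167*x/51 + 1)/(32*x**2/51 - 88*x/51 + 1)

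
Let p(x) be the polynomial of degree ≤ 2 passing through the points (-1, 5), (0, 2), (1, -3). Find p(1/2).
-1/4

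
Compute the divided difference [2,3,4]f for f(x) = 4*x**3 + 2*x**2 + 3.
38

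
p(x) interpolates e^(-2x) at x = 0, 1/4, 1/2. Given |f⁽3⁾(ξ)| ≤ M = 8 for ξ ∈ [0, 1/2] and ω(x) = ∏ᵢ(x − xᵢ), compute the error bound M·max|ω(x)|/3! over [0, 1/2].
sqrt(3)/216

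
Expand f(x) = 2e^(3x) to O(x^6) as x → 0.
2 + 6*x + 9*x**2 + 9*x**3 + 27*x**4/4 + 81*x**5/20 + O(x**6)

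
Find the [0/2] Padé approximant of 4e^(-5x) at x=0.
4/(25*x**2/2 + 5*x + 1)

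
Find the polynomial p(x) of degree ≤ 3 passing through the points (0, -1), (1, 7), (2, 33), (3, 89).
2*x**3 + 3*x**2 + 3*x - 1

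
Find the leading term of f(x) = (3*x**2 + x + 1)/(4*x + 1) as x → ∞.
3*x/4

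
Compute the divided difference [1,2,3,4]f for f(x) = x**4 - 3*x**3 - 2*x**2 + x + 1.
7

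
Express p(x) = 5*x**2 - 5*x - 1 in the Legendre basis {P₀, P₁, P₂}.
(2/3)P₀ + (-5)P₁ + (10/3)P₂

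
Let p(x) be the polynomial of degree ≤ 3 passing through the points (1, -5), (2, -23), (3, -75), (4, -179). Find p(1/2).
-25/8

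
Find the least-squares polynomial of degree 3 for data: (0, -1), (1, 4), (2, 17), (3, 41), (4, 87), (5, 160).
-71/63 + (925/189)x + (-29/63)x² + (32/27)x³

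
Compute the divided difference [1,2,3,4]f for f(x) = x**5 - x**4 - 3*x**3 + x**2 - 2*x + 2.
52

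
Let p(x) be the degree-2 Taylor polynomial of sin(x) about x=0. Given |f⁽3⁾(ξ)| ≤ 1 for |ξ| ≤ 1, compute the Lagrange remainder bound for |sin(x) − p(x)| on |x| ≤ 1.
1/6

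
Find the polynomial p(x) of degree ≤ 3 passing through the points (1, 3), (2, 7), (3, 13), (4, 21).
x**2 + x + 1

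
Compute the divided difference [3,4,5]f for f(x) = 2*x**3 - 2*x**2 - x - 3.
22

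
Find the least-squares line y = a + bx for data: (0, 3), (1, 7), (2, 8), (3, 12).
a = 33/10, b = 14/5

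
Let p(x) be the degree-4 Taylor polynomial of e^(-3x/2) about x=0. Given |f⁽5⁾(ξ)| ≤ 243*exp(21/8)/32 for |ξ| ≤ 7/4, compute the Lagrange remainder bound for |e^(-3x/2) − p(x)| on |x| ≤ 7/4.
1361367*exp(21/8)/1310720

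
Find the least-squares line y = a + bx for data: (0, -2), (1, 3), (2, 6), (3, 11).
a = -9/5, b = 21/5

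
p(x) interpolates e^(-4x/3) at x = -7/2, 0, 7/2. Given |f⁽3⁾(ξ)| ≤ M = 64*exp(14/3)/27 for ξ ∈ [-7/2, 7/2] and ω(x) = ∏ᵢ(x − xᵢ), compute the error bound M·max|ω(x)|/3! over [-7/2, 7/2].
2744*sqrt(3)*exp(14/3)/729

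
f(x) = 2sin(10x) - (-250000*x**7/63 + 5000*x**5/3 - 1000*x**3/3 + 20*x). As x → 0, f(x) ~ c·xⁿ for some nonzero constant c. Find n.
9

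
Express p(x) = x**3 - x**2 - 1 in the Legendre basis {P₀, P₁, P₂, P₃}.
(-4/3)P₀ + (3/5)P₁ + (-2/3)P₂ + (2/5)P₃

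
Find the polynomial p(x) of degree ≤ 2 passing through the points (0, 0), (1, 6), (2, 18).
3*x**2 + 3*x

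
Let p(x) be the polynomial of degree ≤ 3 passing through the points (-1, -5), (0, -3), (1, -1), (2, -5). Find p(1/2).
-13/8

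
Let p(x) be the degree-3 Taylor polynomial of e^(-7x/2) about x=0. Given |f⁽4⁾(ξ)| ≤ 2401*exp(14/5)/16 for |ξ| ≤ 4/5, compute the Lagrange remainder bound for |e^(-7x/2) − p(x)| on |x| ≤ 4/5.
4802*exp(14/5)/1875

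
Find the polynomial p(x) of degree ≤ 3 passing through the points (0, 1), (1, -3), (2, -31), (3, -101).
-3*x**3 - 3*x**2 + 2*x + 1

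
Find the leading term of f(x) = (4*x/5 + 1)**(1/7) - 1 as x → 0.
4*x/35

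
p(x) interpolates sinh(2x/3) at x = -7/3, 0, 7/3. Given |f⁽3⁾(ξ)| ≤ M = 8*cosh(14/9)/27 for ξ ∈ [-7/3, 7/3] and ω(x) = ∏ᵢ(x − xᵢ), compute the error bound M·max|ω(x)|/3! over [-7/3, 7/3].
2744*sqrt(3)*cosh(14/9)/19683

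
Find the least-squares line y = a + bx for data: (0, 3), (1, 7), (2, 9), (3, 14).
a = 3, b = 7/2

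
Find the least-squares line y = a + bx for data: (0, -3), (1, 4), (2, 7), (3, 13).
a = -12/5, b = 51/10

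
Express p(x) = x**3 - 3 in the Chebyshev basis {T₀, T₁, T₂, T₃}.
(-3)T₀ + (3/4)T₁ + (1/4)T₃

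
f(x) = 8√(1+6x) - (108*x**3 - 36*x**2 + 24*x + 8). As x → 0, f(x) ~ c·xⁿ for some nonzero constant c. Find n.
4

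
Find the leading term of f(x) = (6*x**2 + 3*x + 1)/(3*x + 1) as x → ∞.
2*x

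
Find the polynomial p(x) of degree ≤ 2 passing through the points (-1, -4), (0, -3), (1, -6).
-2*x**2 - x - 3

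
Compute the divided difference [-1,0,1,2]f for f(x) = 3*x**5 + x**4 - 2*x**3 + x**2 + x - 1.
15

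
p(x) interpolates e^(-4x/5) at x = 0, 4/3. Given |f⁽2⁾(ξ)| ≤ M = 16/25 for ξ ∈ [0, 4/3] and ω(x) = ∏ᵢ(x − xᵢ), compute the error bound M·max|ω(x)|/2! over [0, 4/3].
32/225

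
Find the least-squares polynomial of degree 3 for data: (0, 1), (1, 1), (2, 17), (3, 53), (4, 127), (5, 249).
44/63 + (-293/378)x + (11/63)x² + (107/54)x³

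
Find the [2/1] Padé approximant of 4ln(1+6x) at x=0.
24*x*(x + 1)/(4*x + 1)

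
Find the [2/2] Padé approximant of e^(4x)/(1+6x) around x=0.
(152*x**2/51 + 46*x/17 + 1)/(-388*x**2/51 + 80*x/17 + 1)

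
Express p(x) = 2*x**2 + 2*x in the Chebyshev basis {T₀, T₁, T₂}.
T₀ + (2)T₁ + T₂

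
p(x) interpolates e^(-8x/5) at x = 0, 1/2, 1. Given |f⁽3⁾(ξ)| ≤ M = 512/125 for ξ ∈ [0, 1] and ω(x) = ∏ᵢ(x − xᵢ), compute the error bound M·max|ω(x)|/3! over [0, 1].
64*sqrt(3)/3375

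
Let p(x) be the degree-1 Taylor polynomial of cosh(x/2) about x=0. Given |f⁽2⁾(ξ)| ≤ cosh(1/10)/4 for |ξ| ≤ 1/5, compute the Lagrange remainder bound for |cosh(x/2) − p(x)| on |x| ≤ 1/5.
cosh(1/10)/200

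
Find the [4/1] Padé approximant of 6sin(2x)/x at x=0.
8*x**4/5 - 8*x**2 + 12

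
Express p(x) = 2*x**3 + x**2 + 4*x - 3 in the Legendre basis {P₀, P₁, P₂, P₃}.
(-8/3)P₀ + (26/5)P₁ + (2/3)P₂ + (4/5)P₃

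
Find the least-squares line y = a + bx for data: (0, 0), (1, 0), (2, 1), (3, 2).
a = -3/10, b = 7/10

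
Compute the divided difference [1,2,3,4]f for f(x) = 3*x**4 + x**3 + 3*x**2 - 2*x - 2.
31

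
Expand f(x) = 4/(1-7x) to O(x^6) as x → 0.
4 + 28*x + 196*x**2 + 1372*x**3 + 9604*x**4 + 67228*x**5 + O(x**6)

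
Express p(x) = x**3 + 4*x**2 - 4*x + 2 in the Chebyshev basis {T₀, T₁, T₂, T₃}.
(4)T₀ + (-13/4)T₁ + (2)T₂ + (1/4)T₃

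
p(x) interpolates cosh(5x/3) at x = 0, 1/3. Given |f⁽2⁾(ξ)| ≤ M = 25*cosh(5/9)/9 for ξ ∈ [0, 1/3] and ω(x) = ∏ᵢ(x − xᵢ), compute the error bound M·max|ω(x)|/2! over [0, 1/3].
25*cosh(5/9)/648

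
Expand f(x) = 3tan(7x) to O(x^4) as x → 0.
21*x + 343*x**3 + O(x**4)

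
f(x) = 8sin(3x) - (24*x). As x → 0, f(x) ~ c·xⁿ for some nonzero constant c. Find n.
3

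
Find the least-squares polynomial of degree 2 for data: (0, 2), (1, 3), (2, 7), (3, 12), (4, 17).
59/35 + (93/70)x + (9/14)x²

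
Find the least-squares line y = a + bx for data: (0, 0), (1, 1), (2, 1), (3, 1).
a = 3/10, b = 3/10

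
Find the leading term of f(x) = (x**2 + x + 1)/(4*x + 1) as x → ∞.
x/4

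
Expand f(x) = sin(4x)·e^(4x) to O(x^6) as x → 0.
4*x + 16*x**2 + 64*x**3/3 - 512*x**5/15 + O(x**6)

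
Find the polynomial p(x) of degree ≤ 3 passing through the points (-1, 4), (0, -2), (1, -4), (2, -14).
-2*x**3 + 2*x**2 - 2*x - 2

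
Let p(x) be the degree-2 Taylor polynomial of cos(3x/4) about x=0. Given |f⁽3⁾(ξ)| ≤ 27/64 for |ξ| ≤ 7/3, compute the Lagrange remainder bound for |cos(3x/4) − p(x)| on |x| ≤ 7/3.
343/384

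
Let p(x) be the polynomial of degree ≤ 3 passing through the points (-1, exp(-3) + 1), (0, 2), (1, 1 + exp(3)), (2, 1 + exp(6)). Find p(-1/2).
(5 + (-5*exp(3) + 31 + exp(6))*exp(3))*exp(-3)/16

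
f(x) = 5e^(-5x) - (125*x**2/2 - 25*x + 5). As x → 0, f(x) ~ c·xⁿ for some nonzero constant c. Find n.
3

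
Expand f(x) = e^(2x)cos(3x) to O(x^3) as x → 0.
1 + 2*x - 5*x**2/2 + O(x**3)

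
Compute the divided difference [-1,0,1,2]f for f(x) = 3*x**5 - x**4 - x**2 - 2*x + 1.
13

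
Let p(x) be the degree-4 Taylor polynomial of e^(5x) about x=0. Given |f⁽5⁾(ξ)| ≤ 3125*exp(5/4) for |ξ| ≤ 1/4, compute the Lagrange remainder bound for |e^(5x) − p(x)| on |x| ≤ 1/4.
625*exp(5/4)/24576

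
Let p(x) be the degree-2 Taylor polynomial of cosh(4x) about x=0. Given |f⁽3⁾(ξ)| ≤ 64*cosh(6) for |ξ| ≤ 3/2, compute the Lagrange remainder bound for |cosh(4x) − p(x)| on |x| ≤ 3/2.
36*cosh(6)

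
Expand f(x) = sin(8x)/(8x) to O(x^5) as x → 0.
1 - 32*x**2/3 + 512*x**4/15 + O(x**5)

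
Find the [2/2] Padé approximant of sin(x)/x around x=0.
(1 - 7*x**2/60)/(x**2/20 + 1)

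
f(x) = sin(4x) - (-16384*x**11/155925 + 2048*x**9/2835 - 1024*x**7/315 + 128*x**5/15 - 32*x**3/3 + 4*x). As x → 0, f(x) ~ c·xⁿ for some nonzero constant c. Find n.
13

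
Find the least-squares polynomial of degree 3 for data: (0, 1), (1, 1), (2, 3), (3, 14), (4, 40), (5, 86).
15/14 + (11/28)x + (-47/28)x² + x³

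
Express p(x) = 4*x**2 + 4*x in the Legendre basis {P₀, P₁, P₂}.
(4/3)P₀ + (4)P₁ + (8/3)P₂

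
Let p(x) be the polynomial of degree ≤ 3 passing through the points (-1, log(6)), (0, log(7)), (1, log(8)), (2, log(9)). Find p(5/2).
log(567*2**(1/8)*50421**(1/16)/128)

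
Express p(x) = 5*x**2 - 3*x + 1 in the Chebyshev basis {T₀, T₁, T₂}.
(7/2)T₀ + (-3)T₁ + (5/2)T₂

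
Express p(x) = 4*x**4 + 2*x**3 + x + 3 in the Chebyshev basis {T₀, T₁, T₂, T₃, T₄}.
(9/2)T₀ + (5/2)T₁ + (2)T₂ + (1/2)T₃ + (1/2)T₄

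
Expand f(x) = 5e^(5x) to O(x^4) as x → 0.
5 + 25*x + 125*x**2/2 + 625*x**3/6 + O(x**4)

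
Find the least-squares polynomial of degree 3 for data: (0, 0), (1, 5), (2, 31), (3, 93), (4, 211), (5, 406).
-29/126 + (311/108)x + (-19/252)x² + (85/27)x³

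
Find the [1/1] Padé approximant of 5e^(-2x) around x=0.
(5 - 5*x)/(x + 1)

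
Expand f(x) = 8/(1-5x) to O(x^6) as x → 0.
8 + 40*x + 200*x**2 + 1000*x**3 + 5000*x**4 + 25000*x**5 + O(x**6)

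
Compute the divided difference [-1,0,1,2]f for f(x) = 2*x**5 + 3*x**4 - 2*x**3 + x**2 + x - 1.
14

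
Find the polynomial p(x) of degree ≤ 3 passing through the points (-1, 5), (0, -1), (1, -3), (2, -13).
-2*x**3 + 2*x**2 - 2*x - 1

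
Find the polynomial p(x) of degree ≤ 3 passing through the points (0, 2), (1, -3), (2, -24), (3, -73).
-2*x**3 - 2*x**2 - x + 2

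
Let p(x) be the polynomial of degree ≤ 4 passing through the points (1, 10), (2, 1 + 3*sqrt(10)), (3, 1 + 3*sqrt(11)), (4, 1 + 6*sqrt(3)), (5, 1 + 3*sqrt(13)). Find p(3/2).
-105*sqrt(11)/64 - 15*sqrt(13)/128 + 21*sqrt(3)/16 + 443/128 + 105*sqrt(10)/32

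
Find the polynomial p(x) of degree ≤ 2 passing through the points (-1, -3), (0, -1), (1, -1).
-x**2 + x - 1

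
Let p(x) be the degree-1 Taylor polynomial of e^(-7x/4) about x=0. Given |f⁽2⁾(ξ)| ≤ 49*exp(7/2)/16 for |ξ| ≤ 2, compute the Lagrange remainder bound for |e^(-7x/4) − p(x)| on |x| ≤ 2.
49*exp(7/2)/8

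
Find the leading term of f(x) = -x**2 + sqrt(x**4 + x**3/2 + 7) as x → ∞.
x/4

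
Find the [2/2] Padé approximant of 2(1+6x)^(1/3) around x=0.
(56*x**2/3 + 14*x + 2)/(10*x**2/3 + 5*x + 1)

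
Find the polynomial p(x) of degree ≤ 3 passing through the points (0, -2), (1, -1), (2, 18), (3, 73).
3*x**3 - 2*x - 2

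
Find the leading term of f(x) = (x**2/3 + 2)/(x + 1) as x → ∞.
x/3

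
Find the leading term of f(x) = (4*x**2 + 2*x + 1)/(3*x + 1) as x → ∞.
4*x/3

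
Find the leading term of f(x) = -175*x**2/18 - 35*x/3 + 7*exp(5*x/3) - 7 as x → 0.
875*x**3/162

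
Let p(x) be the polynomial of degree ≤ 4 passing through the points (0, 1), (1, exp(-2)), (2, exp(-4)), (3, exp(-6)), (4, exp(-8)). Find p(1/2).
(-70*exp(4) - 5 + 28*exp(2) + 140*exp(6) + 35*exp(8))*exp(-8)/128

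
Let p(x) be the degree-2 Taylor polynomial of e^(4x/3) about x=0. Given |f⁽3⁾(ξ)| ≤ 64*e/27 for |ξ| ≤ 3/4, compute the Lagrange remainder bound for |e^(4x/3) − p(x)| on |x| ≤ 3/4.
e/6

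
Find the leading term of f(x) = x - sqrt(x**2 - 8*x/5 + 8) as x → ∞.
4/5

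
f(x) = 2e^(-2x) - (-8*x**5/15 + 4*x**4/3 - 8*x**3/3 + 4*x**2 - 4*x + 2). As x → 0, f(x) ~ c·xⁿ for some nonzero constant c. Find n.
6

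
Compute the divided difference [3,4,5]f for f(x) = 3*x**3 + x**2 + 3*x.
37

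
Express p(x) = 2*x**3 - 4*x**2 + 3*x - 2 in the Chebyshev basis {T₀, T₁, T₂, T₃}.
(-4)T₀ + (9/2)T₁ + (-2)T₂ + (1/2)T₃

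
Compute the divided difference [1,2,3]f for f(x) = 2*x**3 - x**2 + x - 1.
11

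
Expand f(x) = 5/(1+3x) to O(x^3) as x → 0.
5 - 15*x + 45*x**2 + O(x**3)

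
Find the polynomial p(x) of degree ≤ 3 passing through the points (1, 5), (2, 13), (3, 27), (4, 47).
3*x**2 - x + 3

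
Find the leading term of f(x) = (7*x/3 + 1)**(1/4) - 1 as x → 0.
7*x/12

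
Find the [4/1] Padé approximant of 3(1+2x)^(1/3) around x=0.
(16*x**4/81 - 64*x**3/135 + 8*x**2/5 + 32*x/5 + 3)/(22*x/15 + 1)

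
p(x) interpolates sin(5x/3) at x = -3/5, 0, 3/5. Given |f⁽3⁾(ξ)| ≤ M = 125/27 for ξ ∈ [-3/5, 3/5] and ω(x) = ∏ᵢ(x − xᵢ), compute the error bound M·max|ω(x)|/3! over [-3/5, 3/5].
sqrt(3)/27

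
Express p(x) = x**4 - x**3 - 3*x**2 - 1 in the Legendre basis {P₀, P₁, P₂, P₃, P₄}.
(-9/5)P₀ + (-3/5)P₁ + (-10/7)P₂ + (-2/5)P₃ + (8/35)P₄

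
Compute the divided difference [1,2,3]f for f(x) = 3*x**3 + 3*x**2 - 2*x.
21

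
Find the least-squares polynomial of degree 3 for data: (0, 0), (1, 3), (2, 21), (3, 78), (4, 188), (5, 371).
13/63 + (-116/189)x + (-26/63)x² + (83/27)x³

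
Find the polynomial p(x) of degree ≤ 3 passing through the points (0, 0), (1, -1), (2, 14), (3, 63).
3*x**3 - x**2 - 3*x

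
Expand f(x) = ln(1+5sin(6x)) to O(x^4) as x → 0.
30*x - 450*x**2 + 8820*x**3 + O(x**4)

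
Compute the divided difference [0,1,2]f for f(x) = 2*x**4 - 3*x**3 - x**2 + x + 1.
4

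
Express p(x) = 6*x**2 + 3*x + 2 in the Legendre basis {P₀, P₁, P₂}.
(4)P₀ + (3)P₁ + (4)P₂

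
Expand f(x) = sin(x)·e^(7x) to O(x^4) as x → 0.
x + 7*x**2 + 73*x**3/3 + O(x**4)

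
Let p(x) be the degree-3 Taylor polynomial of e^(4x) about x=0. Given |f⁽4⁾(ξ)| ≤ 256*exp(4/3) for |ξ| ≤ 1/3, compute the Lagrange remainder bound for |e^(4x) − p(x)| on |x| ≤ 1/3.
32*exp(4/3)/243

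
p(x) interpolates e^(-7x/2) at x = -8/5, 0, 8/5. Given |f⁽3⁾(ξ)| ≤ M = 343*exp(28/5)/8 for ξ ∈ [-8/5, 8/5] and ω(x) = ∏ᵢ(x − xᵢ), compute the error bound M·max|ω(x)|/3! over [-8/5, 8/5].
21952*sqrt(3)*exp(28/5)/3375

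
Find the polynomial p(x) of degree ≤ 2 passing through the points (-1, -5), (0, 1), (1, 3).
-2*x**2 + 4*x + 1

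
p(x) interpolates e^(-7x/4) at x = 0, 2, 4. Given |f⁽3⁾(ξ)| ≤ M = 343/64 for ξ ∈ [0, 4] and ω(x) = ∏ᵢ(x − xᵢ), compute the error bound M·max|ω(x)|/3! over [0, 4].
343*sqrt(3)/216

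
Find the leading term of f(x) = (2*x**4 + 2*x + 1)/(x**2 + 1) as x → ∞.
2*x**2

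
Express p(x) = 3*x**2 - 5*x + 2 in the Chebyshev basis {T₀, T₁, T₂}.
(7/2)T₀ + (-5)T₁ + (3/2)T₂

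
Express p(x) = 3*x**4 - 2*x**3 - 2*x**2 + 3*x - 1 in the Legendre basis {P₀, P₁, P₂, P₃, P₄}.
(-16/15)P₀ + (9/5)P₁ + (8/21)P₂ + (-4/5)P₃ + (24/35)P₄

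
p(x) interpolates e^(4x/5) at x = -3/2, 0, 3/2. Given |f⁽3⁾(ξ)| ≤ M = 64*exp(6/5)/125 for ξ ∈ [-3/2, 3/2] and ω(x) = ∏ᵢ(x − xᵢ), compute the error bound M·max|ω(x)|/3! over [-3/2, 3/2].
8*sqrt(3)*exp(6/5)/125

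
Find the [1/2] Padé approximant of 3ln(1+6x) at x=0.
18*x/(-3*x**2 + 3*x + 1)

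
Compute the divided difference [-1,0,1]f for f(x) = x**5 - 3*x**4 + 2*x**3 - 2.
-3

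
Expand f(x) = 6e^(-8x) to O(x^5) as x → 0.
6 - 48*x + 192*x**2 - 512*x**3 + 1024*x**4 + O(x**5)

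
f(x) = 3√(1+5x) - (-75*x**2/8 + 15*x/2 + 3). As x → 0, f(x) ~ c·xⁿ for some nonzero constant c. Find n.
3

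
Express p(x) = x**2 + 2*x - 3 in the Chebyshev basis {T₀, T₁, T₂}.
(-5/2)T₀ + (2)T₁ + (1/2)T₂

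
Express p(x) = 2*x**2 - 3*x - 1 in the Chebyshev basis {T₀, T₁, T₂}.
(-3)T₁ + T₂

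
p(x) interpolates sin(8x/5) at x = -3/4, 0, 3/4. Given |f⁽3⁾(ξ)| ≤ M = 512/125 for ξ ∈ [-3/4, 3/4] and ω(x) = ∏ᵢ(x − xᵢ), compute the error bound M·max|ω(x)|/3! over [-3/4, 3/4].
8*sqrt(3)/125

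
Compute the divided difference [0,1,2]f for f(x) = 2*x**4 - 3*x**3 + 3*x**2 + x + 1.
8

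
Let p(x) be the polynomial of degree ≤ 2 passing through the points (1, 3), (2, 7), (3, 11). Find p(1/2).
1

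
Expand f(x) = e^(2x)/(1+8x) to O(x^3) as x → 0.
1 - 6*x + 50*x**2 + O(x**3)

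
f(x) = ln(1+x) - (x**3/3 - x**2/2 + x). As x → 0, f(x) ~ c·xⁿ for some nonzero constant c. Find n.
4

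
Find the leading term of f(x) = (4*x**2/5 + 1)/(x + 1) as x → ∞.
4*x/5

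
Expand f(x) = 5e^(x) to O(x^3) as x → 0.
5 + 5*x + 5*x**2/2 + O(x**3)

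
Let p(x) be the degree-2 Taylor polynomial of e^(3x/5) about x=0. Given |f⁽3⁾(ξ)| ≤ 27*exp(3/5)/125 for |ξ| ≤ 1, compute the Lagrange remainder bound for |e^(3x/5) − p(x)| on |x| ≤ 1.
9*exp(3/5)/250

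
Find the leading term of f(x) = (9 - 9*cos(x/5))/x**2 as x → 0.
9/50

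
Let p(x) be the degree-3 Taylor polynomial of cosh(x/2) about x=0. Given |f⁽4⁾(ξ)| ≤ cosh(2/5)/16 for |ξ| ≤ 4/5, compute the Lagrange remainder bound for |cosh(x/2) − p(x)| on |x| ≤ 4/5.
2*cosh(2/5)/1875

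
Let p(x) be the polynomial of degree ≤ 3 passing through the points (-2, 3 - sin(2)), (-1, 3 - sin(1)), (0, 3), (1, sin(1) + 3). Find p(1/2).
-sin(2)/16 + 5*sin(1)/8 + 3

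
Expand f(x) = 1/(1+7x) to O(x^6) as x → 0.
1 - 7*x + 49*x**2 - 343*x**3 + 2401*x**4 - 16807*x**5 + O(x**6)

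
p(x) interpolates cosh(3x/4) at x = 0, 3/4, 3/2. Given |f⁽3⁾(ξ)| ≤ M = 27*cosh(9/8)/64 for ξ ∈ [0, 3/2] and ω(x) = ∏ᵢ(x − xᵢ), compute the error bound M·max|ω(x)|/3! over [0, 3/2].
27*sqrt(3)*cosh(9/8)/4096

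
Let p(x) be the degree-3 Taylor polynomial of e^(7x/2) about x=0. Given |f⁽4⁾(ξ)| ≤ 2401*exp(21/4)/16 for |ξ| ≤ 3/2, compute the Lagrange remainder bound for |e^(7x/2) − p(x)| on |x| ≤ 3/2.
64827*exp(21/4)/2048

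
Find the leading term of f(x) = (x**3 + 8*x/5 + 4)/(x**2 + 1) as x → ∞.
x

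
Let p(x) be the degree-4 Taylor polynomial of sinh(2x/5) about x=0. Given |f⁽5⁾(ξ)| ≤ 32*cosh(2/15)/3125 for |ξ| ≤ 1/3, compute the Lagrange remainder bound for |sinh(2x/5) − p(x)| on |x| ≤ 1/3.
4*cosh(2/15)/11390625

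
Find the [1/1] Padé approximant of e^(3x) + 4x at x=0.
(89*x/14 + 1)/(1 - 9*x/14)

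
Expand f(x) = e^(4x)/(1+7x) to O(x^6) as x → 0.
1 - 3*x + 29*x**2 - 577*x**3/3 + 1357*x**4 - 142357*x**5/15 + O(x**6)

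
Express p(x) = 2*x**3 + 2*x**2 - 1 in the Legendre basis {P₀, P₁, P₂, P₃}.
(-1/3)P₀ + (6/5)P₁ + (4/3)P₂ + (4/5)P₃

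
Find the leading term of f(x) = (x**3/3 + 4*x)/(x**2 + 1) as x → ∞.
x/3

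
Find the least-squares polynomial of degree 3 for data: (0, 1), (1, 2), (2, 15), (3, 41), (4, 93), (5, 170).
61/63 + (-374/189)x + (148/63)x² + (26/27)x³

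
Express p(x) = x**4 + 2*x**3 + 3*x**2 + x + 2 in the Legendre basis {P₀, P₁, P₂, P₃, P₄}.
(16/5)P₀ + (11/5)P₁ + (18/7)P₂ + (4/5)P₃ + (8/35)P₄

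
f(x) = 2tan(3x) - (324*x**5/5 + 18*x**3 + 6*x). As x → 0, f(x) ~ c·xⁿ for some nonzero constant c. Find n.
7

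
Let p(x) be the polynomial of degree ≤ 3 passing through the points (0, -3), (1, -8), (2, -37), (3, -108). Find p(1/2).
-29/8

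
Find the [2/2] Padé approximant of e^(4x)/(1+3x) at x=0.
(104*x**2/33 + 28*x/11 + 1)/(-112*x**2/33 + 17*x/11 + 1)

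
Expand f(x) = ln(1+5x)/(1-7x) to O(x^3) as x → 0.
5*x + 45*x**2/2 + O(x**3)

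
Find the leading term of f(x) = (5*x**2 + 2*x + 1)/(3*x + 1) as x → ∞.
5*x/3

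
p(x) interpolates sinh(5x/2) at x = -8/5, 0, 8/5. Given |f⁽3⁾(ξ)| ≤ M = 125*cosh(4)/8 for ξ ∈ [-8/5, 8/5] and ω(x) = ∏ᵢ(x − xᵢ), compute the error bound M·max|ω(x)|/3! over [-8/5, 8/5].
64*sqrt(3)*cosh(4)/27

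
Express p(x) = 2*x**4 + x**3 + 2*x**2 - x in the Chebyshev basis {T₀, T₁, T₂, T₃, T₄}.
(7/4)T₀ + (-1/4)T₁ + (2)T₂ + (1/4)T₃ + (1/4)T₄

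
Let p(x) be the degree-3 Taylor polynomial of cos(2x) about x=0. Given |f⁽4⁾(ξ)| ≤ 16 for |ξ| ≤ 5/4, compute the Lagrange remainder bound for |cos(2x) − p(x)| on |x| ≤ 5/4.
625/384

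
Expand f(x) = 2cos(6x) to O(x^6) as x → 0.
2 - 36*x**2 + 108*x**4 + O(x**6)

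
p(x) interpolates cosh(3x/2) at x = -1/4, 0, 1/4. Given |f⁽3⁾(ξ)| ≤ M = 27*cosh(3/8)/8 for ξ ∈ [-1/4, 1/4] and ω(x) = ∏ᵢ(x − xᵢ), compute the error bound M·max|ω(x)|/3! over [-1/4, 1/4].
sqrt(3)*cosh(3/8)/512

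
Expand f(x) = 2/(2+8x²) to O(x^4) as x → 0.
1 - 4*x**2 + O(x**4)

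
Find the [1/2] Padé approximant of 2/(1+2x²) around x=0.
2/(2*x**2 + 1)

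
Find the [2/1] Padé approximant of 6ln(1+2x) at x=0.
4*x*(x + 3)/(4*x/3 + 1)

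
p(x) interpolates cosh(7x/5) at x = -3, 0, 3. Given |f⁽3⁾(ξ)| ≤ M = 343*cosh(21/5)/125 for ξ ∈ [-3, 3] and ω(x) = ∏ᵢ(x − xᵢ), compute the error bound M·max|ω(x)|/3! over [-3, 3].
343*sqrt(3)*cosh(21/5)/125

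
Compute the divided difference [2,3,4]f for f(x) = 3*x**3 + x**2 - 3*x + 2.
28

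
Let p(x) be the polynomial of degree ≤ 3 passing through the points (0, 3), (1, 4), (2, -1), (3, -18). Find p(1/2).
31/8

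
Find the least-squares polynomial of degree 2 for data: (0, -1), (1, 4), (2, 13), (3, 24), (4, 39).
-37/35 + (26/7)x + (11/7)x²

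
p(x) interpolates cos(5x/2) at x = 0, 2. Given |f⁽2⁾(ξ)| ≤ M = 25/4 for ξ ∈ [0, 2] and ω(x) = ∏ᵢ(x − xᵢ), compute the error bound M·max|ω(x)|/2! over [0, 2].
25/8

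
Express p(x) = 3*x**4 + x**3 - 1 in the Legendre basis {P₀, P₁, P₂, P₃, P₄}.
(-2/5)P₀ + (3/5)P₁ + (12/7)P₂ + (2/5)P₃ + (24/35)P₄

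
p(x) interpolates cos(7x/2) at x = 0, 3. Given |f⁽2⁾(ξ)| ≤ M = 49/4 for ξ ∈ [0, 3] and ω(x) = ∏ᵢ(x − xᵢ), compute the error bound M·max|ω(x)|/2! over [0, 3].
441/32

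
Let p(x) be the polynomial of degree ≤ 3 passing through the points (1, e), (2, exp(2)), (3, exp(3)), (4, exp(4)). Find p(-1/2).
e*(-35*exp(3) - 189*e + 105 + 135*exp(2))/16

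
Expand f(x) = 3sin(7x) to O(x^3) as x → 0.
21*x + O(x**3)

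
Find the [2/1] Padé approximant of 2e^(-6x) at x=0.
(12*x**2 - 8*x + 2)/(2*x + 1)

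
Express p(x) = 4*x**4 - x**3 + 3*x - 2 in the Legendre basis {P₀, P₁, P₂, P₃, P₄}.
(-6/5)P₀ + (12/5)P₁ + (16/7)P₂ + (-2/5)P₃ + (32/35)P₄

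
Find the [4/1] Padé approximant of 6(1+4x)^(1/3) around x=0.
(512*x**4/81 - 1024*x**3/135 + 64*x**2/5 + 128*x/5 + 6)/(44*x/15 + 1)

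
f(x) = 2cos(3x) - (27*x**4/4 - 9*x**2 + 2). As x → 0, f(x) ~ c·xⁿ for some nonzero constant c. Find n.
6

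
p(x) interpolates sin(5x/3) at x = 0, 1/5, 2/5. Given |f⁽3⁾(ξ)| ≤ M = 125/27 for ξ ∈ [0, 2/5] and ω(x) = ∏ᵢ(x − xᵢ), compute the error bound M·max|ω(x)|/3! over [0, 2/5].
sqrt(3)/729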